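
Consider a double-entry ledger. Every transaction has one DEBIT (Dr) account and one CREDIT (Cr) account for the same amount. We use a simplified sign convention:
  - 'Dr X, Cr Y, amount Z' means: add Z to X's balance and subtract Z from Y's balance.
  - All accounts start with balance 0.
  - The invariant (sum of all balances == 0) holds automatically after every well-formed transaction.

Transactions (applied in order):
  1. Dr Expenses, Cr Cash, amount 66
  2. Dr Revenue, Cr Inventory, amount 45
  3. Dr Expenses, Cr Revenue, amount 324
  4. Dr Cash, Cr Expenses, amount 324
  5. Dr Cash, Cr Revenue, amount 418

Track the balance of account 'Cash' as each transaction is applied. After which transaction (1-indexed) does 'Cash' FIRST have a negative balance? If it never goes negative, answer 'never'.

After txn 1: Cash=-66

Answer: 1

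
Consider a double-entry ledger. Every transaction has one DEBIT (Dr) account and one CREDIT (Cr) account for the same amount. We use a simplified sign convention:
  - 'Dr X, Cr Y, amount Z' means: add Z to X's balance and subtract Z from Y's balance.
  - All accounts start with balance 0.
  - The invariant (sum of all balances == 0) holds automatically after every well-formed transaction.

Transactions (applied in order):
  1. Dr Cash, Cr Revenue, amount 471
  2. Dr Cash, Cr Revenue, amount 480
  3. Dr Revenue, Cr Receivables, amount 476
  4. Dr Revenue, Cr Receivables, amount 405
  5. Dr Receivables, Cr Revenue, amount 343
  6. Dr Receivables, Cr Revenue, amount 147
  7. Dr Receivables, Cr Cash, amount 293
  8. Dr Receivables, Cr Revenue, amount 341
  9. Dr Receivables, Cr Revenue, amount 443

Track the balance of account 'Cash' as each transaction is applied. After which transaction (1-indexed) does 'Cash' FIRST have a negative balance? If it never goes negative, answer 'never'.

After txn 1: Cash=471
After txn 2: Cash=951
After txn 3: Cash=951
After txn 4: Cash=951
After txn 5: Cash=951
After txn 6: Cash=951
After txn 7: Cash=658
After txn 8: Cash=658
After txn 9: Cash=658

Answer: never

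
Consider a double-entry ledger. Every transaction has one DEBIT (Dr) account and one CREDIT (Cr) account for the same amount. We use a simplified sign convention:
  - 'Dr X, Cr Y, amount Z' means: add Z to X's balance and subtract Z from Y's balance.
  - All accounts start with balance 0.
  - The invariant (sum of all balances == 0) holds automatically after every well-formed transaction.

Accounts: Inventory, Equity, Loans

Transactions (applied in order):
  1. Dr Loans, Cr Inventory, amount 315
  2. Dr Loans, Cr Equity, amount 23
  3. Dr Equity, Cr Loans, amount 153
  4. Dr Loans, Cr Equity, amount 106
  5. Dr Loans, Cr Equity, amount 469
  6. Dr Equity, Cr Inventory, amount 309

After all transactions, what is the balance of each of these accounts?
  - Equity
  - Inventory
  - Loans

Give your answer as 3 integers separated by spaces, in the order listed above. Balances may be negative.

After txn 1 (Dr Loans, Cr Inventory, amount 315): Inventory=-315 Loans=315
After txn 2 (Dr Loans, Cr Equity, amount 23): Equity=-23 Inventory=-315 Loans=338
After txn 3 (Dr Equity, Cr Loans, amount 153): Equity=130 Inventory=-315 Loans=185
After txn 4 (Dr Loans, Cr Equity, amount 106): Equity=24 Inventory=-315 Loans=291
After txn 5 (Dr Loans, Cr Equity, amount 469): Equity=-445 Inventory=-315 Loans=760
After txn 6 (Dr Equity, Cr Inventory, amount 309): Equity=-136 Inventory=-624 Loans=760

Answer: -136 -624 760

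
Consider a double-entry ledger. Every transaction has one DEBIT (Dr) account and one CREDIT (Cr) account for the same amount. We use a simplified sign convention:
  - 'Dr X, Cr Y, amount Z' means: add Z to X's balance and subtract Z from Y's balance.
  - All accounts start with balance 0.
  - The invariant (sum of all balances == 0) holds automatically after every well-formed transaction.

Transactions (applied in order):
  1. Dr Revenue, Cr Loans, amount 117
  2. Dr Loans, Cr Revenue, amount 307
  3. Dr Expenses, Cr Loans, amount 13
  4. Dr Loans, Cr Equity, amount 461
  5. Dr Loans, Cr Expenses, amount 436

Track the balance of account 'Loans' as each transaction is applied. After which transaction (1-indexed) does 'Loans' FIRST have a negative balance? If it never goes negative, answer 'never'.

Answer: 1

Derivation:
After txn 1: Loans=-117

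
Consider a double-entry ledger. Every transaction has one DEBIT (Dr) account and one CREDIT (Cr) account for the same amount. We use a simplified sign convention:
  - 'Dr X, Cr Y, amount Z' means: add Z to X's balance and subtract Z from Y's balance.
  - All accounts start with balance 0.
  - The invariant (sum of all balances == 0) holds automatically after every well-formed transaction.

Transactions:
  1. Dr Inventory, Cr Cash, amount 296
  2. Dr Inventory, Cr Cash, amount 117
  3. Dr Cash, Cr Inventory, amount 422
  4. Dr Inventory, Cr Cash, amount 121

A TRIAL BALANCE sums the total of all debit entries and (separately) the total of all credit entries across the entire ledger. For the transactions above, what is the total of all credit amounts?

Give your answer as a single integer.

Answer: 956

Derivation:
Txn 1: credit+=296
Txn 2: credit+=117
Txn 3: credit+=422
Txn 4: credit+=121
Total credits = 956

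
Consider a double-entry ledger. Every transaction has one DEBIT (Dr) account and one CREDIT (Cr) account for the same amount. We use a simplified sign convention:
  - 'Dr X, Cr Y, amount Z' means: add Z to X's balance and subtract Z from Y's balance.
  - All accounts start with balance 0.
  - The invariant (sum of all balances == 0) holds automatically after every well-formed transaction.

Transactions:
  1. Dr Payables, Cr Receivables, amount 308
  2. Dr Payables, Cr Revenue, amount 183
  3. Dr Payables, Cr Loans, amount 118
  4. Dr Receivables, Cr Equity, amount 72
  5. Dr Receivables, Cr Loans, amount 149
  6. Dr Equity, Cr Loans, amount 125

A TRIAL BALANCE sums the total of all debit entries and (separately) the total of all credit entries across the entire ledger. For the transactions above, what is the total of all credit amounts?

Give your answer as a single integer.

Txn 1: credit+=308
Txn 2: credit+=183
Txn 3: credit+=118
Txn 4: credit+=72
Txn 5: credit+=149
Txn 6: credit+=125
Total credits = 955

Answer: 955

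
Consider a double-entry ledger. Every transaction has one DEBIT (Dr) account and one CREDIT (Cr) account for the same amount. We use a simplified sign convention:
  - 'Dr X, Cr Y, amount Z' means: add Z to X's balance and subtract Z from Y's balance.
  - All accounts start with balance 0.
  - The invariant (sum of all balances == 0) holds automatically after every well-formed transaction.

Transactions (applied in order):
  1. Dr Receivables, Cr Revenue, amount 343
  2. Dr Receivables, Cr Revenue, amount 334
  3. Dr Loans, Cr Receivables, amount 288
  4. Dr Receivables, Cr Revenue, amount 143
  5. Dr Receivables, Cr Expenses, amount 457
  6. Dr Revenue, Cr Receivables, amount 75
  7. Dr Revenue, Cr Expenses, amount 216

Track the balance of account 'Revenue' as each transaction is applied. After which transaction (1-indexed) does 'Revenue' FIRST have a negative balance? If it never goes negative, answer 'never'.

Answer: 1

Derivation:
After txn 1: Revenue=-343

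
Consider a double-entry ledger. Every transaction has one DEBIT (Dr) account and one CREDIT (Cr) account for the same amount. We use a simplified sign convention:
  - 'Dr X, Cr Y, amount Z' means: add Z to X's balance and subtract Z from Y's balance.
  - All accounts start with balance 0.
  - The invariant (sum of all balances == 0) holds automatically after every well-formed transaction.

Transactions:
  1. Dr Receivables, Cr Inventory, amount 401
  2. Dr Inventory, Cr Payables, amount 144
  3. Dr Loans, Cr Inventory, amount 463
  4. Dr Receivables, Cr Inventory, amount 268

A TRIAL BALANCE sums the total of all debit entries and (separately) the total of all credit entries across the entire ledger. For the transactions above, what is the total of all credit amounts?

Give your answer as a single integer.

Txn 1: credit+=401
Txn 2: credit+=144
Txn 3: credit+=463
Txn 4: credit+=268
Total credits = 1276

Answer: 1276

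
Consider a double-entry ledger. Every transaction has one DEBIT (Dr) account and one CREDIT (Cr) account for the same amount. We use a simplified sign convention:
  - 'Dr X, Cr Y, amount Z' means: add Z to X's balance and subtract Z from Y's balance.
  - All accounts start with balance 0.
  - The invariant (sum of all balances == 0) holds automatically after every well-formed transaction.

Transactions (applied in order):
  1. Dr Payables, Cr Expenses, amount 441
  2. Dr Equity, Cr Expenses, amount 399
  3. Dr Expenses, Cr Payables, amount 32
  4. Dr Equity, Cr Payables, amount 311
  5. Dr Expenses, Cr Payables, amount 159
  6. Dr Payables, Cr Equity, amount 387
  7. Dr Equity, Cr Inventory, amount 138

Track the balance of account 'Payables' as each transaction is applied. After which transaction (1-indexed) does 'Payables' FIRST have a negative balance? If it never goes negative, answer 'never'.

Answer: 5

Derivation:
After txn 1: Payables=441
After txn 2: Payables=441
After txn 3: Payables=409
After txn 4: Payables=98
After txn 5: Payables=-61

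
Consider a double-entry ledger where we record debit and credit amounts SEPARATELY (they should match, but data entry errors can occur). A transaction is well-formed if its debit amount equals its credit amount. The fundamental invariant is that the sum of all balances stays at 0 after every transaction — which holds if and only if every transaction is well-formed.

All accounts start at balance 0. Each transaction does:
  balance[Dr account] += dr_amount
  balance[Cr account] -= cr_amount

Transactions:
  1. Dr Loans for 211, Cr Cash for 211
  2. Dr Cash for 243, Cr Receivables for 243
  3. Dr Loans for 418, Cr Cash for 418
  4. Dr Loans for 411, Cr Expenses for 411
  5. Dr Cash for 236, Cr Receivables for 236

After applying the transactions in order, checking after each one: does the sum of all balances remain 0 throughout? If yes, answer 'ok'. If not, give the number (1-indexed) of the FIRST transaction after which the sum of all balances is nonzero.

Answer: ok

Derivation:
After txn 1: dr=211 cr=211 sum_balances=0
After txn 2: dr=243 cr=243 sum_balances=0
After txn 3: dr=418 cr=418 sum_balances=0
After txn 4: dr=411 cr=411 sum_balances=0
After txn 5: dr=236 cr=236 sum_balances=0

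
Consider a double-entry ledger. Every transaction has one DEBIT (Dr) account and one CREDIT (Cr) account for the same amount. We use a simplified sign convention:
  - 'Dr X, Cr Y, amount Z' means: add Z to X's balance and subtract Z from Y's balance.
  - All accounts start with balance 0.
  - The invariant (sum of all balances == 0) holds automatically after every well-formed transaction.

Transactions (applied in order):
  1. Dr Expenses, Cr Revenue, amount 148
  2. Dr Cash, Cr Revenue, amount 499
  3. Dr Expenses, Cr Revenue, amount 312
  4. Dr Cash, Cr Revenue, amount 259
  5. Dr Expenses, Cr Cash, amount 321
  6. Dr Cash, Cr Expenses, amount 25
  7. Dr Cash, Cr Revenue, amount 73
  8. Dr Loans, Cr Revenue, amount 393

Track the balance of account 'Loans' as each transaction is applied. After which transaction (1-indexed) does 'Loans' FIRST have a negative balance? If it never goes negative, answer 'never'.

After txn 1: Loans=0
After txn 2: Loans=0
After txn 3: Loans=0
After txn 4: Loans=0
After txn 5: Loans=0
After txn 6: Loans=0
After txn 7: Loans=0
After txn 8: Loans=393

Answer: never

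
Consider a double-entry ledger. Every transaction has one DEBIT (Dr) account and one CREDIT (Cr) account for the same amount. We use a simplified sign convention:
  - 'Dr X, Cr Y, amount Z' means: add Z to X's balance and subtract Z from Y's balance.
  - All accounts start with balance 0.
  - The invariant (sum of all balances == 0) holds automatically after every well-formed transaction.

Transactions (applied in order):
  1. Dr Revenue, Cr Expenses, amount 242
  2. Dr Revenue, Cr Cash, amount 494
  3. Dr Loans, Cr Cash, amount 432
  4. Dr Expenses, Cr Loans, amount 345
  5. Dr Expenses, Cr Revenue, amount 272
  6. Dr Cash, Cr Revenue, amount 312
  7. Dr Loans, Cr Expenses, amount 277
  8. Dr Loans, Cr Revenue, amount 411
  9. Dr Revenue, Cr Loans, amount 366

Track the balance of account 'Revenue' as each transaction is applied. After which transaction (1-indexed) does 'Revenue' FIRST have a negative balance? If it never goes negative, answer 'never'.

Answer: 8

Derivation:
After txn 1: Revenue=242
After txn 2: Revenue=736
After txn 3: Revenue=736
After txn 4: Revenue=736
After txn 5: Revenue=464
After txn 6: Revenue=152
After txn 7: Revenue=152
After txn 8: Revenue=-259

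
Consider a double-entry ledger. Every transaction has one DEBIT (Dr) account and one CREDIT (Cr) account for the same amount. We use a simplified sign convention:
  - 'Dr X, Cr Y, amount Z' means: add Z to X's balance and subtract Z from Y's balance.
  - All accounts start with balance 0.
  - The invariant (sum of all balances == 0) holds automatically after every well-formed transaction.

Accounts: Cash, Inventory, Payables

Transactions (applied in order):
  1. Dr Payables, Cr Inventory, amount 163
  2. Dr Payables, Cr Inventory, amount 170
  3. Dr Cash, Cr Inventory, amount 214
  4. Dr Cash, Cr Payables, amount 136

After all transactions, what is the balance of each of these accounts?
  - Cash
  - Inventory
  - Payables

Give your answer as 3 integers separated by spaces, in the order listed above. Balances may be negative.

After txn 1 (Dr Payables, Cr Inventory, amount 163): Inventory=-163 Payables=163
After txn 2 (Dr Payables, Cr Inventory, amount 170): Inventory=-333 Payables=333
After txn 3 (Dr Cash, Cr Inventory, amount 214): Cash=214 Inventory=-547 Payables=333
After txn 4 (Dr Cash, Cr Payables, amount 136): Cash=350 Inventory=-547 Payables=197

Answer: 350 -547 197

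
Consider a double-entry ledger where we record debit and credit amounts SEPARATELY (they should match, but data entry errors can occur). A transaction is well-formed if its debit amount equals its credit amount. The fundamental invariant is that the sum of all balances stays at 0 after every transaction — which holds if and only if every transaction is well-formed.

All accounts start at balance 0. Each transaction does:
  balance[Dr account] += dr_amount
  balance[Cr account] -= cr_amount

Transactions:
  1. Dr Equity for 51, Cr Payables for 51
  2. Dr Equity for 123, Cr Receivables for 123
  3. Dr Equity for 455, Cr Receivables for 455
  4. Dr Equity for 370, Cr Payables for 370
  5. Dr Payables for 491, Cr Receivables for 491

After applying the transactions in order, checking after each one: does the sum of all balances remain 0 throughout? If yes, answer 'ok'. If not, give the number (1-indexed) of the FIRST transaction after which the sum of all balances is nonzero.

Answer: ok

Derivation:
After txn 1: dr=51 cr=51 sum_balances=0
After txn 2: dr=123 cr=123 sum_balances=0
After txn 3: dr=455 cr=455 sum_balances=0
After txn 4: dr=370 cr=370 sum_balances=0
After txn 5: dr=491 cr=491 sum_balances=0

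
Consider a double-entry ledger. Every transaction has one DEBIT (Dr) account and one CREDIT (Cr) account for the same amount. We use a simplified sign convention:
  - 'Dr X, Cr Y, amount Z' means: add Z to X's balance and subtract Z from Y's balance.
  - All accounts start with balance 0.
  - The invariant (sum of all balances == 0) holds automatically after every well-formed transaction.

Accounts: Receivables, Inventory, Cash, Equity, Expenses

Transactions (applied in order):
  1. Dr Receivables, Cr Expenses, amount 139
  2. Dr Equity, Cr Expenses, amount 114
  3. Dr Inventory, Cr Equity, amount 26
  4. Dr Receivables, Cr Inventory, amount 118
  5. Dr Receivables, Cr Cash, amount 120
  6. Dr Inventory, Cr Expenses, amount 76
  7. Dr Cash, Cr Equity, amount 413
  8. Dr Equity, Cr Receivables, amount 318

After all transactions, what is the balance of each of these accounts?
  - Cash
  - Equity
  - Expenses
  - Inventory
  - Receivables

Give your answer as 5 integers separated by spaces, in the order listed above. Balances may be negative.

Answer: 293 -7 -329 -16 59

Derivation:
After txn 1 (Dr Receivables, Cr Expenses, amount 139): Expenses=-139 Receivables=139
After txn 2 (Dr Equity, Cr Expenses, amount 114): Equity=114 Expenses=-253 Receivables=139
After txn 3 (Dr Inventory, Cr Equity, amount 26): Equity=88 Expenses=-253 Inventory=26 Receivables=139
After txn 4 (Dr Receivables, Cr Inventory, amount 118): Equity=88 Expenses=-253 Inventory=-92 Receivables=257
After txn 5 (Dr Receivables, Cr Cash, amount 120): Cash=-120 Equity=88 Expenses=-253 Inventory=-92 Receivables=377
After txn 6 (Dr Inventory, Cr Expenses, amount 76): Cash=-120 Equity=88 Expenses=-329 Inventory=-16 Receivables=377
After txn 7 (Dr Cash, Cr Equity, amount 413): Cash=293 Equity=-325 Expenses=-329 Inventory=-16 Receivables=377
After txn 8 (Dr Equity, Cr Receivables, amount 318): Cash=293 Equity=-7 Expenses=-329 Inventory=-16 Receivables=59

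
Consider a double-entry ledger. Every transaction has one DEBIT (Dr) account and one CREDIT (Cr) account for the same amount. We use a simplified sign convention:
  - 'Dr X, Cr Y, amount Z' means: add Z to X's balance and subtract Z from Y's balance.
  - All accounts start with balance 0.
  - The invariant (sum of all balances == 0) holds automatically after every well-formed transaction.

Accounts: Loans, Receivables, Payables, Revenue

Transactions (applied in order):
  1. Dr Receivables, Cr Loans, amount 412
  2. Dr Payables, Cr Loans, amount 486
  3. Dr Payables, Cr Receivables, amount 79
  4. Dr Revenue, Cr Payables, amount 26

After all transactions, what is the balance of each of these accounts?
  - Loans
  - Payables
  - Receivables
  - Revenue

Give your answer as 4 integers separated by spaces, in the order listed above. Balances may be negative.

Answer: -898 539 333 26

Derivation:
After txn 1 (Dr Receivables, Cr Loans, amount 412): Loans=-412 Receivables=412
After txn 2 (Dr Payables, Cr Loans, amount 486): Loans=-898 Payables=486 Receivables=412
After txn 3 (Dr Payables, Cr Receivables, amount 79): Loans=-898 Payables=565 Receivables=333
After txn 4 (Dr Revenue, Cr Payables, amount 26): Loans=-898 Payables=539 Receivables=333 Revenue=26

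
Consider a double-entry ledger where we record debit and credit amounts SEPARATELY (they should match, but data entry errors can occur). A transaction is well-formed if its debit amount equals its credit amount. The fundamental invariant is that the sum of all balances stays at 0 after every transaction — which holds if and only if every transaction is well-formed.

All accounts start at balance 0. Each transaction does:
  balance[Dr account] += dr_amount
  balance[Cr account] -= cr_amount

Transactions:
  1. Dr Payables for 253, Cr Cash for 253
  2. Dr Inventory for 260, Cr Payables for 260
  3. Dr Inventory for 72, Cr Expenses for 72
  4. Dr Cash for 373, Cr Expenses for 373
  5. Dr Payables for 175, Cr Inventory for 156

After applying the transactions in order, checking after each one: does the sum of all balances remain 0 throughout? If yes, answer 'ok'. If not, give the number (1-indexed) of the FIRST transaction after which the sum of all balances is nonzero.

After txn 1: dr=253 cr=253 sum_balances=0
After txn 2: dr=260 cr=260 sum_balances=0
After txn 3: dr=72 cr=72 sum_balances=0
After txn 4: dr=373 cr=373 sum_balances=0
After txn 5: dr=175 cr=156 sum_balances=19

Answer: 5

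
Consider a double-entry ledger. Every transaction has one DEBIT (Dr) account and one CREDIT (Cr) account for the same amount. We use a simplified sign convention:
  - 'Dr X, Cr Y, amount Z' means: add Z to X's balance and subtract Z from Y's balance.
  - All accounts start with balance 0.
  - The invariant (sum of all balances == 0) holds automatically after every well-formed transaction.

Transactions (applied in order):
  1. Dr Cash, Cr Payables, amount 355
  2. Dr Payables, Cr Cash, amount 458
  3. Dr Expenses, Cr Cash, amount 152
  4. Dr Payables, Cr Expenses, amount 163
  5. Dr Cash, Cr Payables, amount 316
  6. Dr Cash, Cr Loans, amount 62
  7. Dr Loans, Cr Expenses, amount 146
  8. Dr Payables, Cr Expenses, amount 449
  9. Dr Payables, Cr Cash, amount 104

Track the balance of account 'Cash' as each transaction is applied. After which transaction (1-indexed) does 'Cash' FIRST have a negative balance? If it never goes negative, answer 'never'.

After txn 1: Cash=355
After txn 2: Cash=-103

Answer: 2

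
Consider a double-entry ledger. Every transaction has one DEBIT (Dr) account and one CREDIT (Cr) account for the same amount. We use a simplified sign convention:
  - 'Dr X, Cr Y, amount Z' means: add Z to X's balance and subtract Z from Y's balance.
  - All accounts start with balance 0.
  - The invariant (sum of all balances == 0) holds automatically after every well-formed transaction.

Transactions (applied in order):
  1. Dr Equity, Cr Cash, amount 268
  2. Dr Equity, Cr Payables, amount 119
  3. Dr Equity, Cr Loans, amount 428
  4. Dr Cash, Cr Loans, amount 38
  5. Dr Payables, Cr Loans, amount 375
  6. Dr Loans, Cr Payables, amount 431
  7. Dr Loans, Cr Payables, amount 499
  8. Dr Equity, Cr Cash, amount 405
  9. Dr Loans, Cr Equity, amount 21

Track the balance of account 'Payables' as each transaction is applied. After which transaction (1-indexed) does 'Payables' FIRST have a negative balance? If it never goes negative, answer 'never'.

After txn 1: Payables=0
After txn 2: Payables=-119

Answer: 2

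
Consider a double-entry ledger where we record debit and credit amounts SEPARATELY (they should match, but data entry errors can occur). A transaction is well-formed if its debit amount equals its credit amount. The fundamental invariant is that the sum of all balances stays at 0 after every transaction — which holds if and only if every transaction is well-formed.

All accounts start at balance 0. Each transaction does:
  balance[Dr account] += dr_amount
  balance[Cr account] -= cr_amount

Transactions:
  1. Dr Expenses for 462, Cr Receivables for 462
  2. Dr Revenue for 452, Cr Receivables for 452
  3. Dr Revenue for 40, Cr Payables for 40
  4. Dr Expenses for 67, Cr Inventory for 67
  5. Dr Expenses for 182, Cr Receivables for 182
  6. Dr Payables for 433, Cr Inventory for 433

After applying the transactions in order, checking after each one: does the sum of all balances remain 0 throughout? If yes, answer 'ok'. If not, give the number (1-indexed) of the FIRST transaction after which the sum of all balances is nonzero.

After txn 1: dr=462 cr=462 sum_balances=0
After txn 2: dr=452 cr=452 sum_balances=0
After txn 3: dr=40 cr=40 sum_balances=0
After txn 4: dr=67 cr=67 sum_balances=0
After txn 5: dr=182 cr=182 sum_balances=0
After txn 6: dr=433 cr=433 sum_balances=0

Answer: ok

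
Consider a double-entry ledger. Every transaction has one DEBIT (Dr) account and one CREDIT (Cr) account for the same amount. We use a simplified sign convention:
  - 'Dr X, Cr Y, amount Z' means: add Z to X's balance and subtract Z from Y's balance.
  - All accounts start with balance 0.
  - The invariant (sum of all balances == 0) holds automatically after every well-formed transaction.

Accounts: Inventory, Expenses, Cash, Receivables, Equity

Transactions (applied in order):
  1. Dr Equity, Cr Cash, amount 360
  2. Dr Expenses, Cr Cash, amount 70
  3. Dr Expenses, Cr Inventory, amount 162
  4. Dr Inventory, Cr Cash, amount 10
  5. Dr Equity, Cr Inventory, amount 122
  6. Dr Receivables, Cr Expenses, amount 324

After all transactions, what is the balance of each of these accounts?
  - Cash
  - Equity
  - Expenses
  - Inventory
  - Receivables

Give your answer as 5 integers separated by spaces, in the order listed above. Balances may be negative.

Answer: -440 482 -92 -274 324

Derivation:
After txn 1 (Dr Equity, Cr Cash, amount 360): Cash=-360 Equity=360
After txn 2 (Dr Expenses, Cr Cash, amount 70): Cash=-430 Equity=360 Expenses=70
After txn 3 (Dr Expenses, Cr Inventory, amount 162): Cash=-430 Equity=360 Expenses=232 Inventory=-162
After txn 4 (Dr Inventory, Cr Cash, amount 10): Cash=-440 Equity=360 Expenses=232 Inventory=-152
After txn 5 (Dr Equity, Cr Inventory, amount 122): Cash=-440 Equity=482 Expenses=232 Inventory=-274
After txn 6 (Dr Receivables, Cr Expenses, amount 324): Cash=-440 Equity=482 Expenses=-92 Inventory=-274 Receivables=324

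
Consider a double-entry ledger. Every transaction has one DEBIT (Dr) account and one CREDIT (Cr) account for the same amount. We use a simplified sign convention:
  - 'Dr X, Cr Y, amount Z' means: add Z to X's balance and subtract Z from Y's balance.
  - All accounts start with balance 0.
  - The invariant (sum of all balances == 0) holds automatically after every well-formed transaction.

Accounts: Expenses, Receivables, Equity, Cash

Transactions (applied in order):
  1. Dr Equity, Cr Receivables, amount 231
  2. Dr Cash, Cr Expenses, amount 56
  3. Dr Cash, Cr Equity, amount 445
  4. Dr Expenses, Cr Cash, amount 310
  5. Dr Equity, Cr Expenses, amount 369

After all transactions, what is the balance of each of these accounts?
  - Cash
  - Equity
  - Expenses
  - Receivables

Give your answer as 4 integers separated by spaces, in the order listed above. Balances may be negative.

Answer: 191 155 -115 -231

Derivation:
After txn 1 (Dr Equity, Cr Receivables, amount 231): Equity=231 Receivables=-231
After txn 2 (Dr Cash, Cr Expenses, amount 56): Cash=56 Equity=231 Expenses=-56 Receivables=-231
After txn 3 (Dr Cash, Cr Equity, amount 445): Cash=501 Equity=-214 Expenses=-56 Receivables=-231
After txn 4 (Dr Expenses, Cr Cash, amount 310): Cash=191 Equity=-214 Expenses=254 Receivables=-231
After txn 5 (Dr Equity, Cr Expenses, amount 369): Cash=191 Equity=155 Expenses=-115 Receivables=-231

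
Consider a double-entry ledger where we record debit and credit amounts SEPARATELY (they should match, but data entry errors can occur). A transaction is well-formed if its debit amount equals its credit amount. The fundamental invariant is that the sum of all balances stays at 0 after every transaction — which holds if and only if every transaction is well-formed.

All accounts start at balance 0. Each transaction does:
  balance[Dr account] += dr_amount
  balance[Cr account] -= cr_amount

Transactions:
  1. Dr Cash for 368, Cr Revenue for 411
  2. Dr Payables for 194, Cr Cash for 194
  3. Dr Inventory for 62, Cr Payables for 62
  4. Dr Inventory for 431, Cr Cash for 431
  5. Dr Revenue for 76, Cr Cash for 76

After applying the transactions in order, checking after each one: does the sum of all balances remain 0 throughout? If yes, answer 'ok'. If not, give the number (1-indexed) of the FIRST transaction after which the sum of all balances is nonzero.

Answer: 1

Derivation:
After txn 1: dr=368 cr=411 sum_balances=-43
After txn 2: dr=194 cr=194 sum_balances=-43
After txn 3: dr=62 cr=62 sum_balances=-43
After txn 4: dr=431 cr=431 sum_balances=-43
After txn 5: dr=76 cr=76 sum_balances=-43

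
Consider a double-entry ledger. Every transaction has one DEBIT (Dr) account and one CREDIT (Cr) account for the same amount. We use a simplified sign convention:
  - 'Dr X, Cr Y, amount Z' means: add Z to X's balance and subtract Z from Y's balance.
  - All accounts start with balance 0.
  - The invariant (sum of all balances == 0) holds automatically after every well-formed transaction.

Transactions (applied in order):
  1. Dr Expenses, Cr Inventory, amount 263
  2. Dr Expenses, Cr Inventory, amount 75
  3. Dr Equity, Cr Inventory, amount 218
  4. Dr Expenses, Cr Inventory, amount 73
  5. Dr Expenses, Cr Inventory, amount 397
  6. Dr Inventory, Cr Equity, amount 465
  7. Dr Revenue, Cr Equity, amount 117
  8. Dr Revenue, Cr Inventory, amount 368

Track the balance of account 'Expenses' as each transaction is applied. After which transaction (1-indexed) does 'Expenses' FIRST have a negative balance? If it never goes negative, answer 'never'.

After txn 1: Expenses=263
After txn 2: Expenses=338
After txn 3: Expenses=338
After txn 4: Expenses=411
After txn 5: Expenses=808
After txn 6: Expenses=808
After txn 7: Expenses=808
After txn 8: Expenses=808

Answer: never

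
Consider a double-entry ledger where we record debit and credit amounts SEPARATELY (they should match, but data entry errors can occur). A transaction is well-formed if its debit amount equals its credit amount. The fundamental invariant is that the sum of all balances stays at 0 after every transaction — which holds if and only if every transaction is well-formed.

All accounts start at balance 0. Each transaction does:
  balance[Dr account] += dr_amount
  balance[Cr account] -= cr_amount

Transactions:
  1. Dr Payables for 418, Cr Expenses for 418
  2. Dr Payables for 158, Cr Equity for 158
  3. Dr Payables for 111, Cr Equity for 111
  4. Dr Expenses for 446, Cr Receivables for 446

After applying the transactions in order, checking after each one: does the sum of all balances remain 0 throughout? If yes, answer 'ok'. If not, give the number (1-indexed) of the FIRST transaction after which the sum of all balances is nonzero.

Answer: ok

Derivation:
After txn 1: dr=418 cr=418 sum_balances=0
After txn 2: dr=158 cr=158 sum_balances=0
After txn 3: dr=111 cr=111 sum_balances=0
After txn 4: dr=446 cr=446 sum_balances=0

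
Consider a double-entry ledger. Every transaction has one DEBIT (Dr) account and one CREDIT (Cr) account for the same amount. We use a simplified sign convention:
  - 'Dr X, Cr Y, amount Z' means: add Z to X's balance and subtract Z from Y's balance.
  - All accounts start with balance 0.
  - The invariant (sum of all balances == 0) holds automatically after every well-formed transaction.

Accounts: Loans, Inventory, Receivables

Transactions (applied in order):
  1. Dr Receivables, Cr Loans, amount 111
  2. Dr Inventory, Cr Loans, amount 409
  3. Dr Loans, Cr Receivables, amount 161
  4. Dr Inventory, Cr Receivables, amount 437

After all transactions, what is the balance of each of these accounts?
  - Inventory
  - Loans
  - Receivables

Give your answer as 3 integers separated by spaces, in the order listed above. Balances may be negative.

After txn 1 (Dr Receivables, Cr Loans, amount 111): Loans=-111 Receivables=111
After txn 2 (Dr Inventory, Cr Loans, amount 409): Inventory=409 Loans=-520 Receivables=111
After txn 3 (Dr Loans, Cr Receivables, amount 161): Inventory=409 Loans=-359 Receivables=-50
After txn 4 (Dr Inventory, Cr Receivables, amount 437): Inventory=846 Loans=-359 Receivables=-487

Answer: 846 -359 -487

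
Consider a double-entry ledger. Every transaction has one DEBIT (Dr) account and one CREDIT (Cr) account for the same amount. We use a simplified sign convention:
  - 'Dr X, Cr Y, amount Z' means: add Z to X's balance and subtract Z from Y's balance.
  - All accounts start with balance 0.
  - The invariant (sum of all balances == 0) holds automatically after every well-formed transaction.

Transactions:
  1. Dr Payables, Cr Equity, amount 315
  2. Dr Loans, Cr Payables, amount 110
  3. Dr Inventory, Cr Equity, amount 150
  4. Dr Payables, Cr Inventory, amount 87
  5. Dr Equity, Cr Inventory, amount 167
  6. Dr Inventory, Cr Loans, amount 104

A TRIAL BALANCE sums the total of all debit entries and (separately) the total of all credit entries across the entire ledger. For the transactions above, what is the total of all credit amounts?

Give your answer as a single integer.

Txn 1: credit+=315
Txn 2: credit+=110
Txn 3: credit+=150
Txn 4: credit+=87
Txn 5: credit+=167
Txn 6: credit+=104
Total credits = 933

Answer: 933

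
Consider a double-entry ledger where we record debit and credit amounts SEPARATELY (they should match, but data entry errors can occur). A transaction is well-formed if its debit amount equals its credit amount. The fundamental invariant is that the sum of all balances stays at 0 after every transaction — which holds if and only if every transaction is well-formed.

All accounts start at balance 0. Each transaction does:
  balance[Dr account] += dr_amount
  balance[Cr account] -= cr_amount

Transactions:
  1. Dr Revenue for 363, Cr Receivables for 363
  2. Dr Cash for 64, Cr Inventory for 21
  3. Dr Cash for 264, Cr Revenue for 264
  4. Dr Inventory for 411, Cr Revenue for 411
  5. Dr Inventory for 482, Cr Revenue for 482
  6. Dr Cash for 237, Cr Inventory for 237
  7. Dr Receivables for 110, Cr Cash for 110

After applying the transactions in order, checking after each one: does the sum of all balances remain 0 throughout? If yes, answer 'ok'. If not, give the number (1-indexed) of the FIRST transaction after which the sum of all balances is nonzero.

After txn 1: dr=363 cr=363 sum_balances=0
After txn 2: dr=64 cr=21 sum_balances=43
After txn 3: dr=264 cr=264 sum_balances=43
After txn 4: dr=411 cr=411 sum_balances=43
After txn 5: dr=482 cr=482 sum_balances=43
After txn 6: dr=237 cr=237 sum_balances=43
After txn 7: dr=110 cr=110 sum_balances=43

Answer: 2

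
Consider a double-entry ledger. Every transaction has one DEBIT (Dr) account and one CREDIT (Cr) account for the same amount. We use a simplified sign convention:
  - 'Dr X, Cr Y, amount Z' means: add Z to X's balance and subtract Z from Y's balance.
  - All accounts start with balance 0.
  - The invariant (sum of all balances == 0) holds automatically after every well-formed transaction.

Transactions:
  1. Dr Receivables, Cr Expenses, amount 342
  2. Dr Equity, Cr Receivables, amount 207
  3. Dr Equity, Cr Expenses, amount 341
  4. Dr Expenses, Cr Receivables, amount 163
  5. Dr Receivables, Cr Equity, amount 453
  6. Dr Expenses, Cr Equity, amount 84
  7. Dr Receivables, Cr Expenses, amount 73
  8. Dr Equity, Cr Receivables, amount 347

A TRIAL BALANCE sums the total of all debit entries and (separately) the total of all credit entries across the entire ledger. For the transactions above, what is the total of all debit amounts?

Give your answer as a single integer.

Txn 1: debit+=342
Txn 2: debit+=207
Txn 3: debit+=341
Txn 4: debit+=163
Txn 5: debit+=453
Txn 6: debit+=84
Txn 7: debit+=73
Txn 8: debit+=347
Total debits = 2010

Answer: 2010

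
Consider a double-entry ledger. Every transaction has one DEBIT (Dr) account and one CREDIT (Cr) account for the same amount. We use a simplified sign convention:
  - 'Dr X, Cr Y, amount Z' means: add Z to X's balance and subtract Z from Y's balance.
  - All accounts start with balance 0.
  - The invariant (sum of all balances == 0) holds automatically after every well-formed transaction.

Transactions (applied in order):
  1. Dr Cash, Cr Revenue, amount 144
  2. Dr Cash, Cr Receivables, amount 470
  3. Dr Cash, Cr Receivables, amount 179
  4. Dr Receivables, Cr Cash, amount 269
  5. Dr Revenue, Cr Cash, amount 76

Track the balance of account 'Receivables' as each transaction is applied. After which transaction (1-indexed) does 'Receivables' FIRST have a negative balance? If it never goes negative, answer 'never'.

Answer: 2

Derivation:
After txn 1: Receivables=0
After txn 2: Receivables=-470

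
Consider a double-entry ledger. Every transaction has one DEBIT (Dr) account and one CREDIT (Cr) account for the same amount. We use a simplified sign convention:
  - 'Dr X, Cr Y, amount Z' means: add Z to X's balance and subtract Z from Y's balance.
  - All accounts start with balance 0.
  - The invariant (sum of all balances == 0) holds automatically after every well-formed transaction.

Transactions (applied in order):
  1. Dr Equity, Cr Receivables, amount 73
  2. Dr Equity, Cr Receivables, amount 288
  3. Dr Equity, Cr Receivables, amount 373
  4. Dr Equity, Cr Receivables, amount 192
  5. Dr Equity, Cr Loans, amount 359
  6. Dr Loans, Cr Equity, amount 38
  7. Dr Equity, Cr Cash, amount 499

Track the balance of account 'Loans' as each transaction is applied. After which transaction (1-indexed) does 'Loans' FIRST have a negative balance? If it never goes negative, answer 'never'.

After txn 1: Loans=0
After txn 2: Loans=0
After txn 3: Loans=0
After txn 4: Loans=0
After txn 5: Loans=-359

Answer: 5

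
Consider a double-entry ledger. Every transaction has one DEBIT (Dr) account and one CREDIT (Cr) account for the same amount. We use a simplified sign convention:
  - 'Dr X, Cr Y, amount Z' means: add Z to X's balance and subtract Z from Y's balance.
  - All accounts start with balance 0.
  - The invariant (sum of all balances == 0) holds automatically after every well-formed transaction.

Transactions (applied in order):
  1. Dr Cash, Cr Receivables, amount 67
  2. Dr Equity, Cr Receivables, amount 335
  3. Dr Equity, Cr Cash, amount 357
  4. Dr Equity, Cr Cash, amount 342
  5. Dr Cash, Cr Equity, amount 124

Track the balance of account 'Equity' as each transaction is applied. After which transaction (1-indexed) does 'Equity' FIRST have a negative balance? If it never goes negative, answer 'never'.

Answer: never

Derivation:
After txn 1: Equity=0
After txn 2: Equity=335
After txn 3: Equity=692
After txn 4: Equity=1034
After txn 5: Equity=910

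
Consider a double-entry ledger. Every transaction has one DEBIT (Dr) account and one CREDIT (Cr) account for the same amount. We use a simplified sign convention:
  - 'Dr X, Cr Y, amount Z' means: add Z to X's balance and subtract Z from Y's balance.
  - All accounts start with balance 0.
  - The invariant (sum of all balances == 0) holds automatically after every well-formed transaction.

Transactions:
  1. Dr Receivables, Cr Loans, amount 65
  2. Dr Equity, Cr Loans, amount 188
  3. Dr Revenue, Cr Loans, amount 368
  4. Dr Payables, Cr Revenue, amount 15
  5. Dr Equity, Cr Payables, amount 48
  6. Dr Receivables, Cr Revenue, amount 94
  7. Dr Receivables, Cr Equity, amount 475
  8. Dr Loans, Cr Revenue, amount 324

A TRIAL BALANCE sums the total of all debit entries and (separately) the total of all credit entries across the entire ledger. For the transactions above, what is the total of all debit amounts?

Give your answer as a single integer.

Answer: 1577

Derivation:
Txn 1: debit+=65
Txn 2: debit+=188
Txn 3: debit+=368
Txn 4: debit+=15
Txn 5: debit+=48
Txn 6: debit+=94
Txn 7: debit+=475
Txn 8: debit+=324
Total debits = 1577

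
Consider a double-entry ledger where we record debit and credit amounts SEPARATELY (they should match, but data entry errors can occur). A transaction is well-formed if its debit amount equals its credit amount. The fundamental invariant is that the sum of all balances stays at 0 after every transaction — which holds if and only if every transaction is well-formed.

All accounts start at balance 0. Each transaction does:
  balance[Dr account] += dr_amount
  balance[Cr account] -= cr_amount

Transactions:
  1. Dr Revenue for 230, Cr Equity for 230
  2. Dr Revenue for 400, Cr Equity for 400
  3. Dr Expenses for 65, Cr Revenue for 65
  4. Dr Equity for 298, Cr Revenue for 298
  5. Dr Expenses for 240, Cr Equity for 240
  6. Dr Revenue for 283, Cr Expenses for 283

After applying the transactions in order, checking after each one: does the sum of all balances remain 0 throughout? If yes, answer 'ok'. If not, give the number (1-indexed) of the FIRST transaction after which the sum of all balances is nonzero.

Answer: ok

Derivation:
After txn 1: dr=230 cr=230 sum_balances=0
After txn 2: dr=400 cr=400 sum_balances=0
After txn 3: dr=65 cr=65 sum_balances=0
After txn 4: dr=298 cr=298 sum_balances=0
After txn 5: dr=240 cr=240 sum_balances=0
After txn 6: dr=283 cr=283 sum_balances=0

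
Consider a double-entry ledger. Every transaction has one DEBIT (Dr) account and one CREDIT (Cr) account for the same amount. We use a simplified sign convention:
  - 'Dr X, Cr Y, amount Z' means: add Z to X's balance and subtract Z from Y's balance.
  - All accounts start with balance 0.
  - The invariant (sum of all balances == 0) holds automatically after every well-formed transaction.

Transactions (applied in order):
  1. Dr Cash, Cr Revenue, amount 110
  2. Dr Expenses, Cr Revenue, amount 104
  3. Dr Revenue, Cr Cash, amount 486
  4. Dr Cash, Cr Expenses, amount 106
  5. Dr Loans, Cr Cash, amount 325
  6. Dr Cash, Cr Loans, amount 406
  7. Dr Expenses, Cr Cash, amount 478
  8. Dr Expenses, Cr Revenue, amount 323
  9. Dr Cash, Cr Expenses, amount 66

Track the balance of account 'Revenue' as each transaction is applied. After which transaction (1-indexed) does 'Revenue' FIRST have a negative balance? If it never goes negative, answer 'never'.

After txn 1: Revenue=-110

Answer: 1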